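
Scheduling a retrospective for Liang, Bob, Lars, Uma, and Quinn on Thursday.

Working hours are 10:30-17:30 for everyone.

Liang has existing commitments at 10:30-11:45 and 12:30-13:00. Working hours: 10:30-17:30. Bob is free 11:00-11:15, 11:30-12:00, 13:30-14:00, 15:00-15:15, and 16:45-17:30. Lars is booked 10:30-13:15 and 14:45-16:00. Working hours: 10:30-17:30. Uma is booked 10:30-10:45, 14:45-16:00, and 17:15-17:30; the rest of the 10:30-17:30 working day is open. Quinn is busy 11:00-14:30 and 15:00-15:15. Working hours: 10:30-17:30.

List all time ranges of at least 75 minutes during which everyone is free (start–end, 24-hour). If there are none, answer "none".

none

Liang free within 10:30–17:30: 11:45–12:30, 13:00–17:30.
Lars free within 10:30–17:30: 13:15–14:45, 16:00–17:30.
Uma free within 10:30–17:30: 10:45–14:45, 16:00–17:15.
Quinn free within 10:30–17:30: 10:30–11:00, 14:30–15:00, 15:15–17:30.
Liang ∩ Bob: 11:45–12:00, 13:30–14:00, 15:00–15:15, 16:45–17:30.
Liang ∩ Bob ∩ Lars: 13:30–14:00, 16:45–17:30.
Liang ∩ Bob ∩ Lars ∩ Uma: 13:30–14:00, 16:45–17:15.
Liang ∩ Bob ∩ Lars ∩ Uma ∩ Quinn: 16:45–17:15.
Windows ≥ 75 min: (none).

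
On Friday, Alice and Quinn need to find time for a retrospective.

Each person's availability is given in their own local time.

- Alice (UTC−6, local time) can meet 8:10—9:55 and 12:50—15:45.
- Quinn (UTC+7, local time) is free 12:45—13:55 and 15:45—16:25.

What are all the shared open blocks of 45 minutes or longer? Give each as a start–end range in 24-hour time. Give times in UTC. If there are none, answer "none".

none

Alice → UTC: 14:10–15:55, 18:50–21:45.
Quinn → UTC: 05:45–06:55, 08:45–09:25.
Alice ∩ Quinn: (none).
Windows ≥ 45 min: (none).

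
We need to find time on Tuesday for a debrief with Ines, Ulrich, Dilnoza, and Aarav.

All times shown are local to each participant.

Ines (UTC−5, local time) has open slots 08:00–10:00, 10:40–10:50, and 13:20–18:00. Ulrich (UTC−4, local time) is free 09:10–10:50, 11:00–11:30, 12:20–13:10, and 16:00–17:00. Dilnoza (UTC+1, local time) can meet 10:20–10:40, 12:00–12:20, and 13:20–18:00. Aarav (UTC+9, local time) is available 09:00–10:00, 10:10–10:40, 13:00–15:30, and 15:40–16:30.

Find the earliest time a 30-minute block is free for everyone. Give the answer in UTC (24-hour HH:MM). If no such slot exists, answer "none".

none

Ines → UTC: 13:00–15:00, 15:40–15:50, 18:20–23:00.
Ulrich → UTC: 13:10–14:50, 15:00–15:30, 16:20–17:10, 20:00–21:00.
Dilnoza → UTC: 09:20–09:40, 11:00–11:20, 12:20–17:00.
Aarav → UTC: 00:00–01:00, 01:10–01:40, 04:00–06:30, 06:40–07:30.
Ines ∩ Ulrich: 13:10–14:50, 20:00–21:00.
Ines ∩ Ulrich ∩ Dilnoza: 13:10–14:50.
Ines ∩ Ulrich ∩ Dilnoza ∩ Aarav: (none).
Windows ≥ 30 min: (none).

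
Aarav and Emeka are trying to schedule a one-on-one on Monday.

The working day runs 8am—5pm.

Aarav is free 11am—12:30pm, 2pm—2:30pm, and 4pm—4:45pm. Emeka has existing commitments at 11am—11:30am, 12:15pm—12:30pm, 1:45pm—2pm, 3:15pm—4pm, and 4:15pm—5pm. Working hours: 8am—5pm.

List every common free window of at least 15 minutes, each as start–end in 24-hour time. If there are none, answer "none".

Emeka free within 08:00–17:00: 08:00–11:00, 11:30–12:15, 12:30–13:45, 14:00–15:15, 16:00–16:15.
Aarav ∩ Emeka: 11:30–12:15, 14:00–14:30, 16:00–16:15.
Windows ≥ 15 min: 11:30–12:15, 14:00–14:30, 16:00–16:15.

11:30–12:15, 14:00–14:30, 16:00–16:15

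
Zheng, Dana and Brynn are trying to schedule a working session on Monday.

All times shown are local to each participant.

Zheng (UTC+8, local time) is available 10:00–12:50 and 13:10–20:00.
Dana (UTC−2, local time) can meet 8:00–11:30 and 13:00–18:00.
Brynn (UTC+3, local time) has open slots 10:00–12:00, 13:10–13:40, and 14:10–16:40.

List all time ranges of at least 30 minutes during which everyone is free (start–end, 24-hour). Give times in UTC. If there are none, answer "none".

Zheng → UTC: 02:00–04:50, 05:10–12:00.
Dana → UTC: 10:00–13:30, 15:00–20:00.
Brynn → UTC: 07:00–09:00, 10:10–10:40, 11:10–13:40.
Zheng ∩ Dana: 10:00–12:00.
Zheng ∩ Dana ∩ Brynn: 10:10–10:40, 11:10–12:00.
Windows ≥ 30 min: 10:10–10:40, 11:10–12:00.

10:10–10:40, 11:10–12:00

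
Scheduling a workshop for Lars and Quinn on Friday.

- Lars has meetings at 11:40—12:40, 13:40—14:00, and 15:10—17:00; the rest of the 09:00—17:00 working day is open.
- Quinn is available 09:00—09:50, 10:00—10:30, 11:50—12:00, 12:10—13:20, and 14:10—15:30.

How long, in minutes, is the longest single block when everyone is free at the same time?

Lars free within 09:00–17:00: 09:00–11:40, 12:40–13:40, 14:00–15:10.
Lars ∩ Quinn: 09:00–09:50, 10:00–10:30, 12:40–13:20, 14:10–15:10.
Common window lengths: 50, 30, 40, 60 min; longest is 60.

60 minutes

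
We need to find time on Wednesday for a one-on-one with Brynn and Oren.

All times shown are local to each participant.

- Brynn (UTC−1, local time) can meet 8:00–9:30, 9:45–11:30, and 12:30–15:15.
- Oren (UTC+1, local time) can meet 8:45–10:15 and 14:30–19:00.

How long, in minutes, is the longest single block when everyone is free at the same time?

165 minutes

Brynn → UTC: 09:00–10:30, 10:45–12:30, 13:30–16:15.
Oren → UTC: 07:45–09:15, 13:30–18:00.
Brynn ∩ Oren: 09:00–09:15, 13:30–16:15.
Common window lengths: 15, 165 min; longest is 165.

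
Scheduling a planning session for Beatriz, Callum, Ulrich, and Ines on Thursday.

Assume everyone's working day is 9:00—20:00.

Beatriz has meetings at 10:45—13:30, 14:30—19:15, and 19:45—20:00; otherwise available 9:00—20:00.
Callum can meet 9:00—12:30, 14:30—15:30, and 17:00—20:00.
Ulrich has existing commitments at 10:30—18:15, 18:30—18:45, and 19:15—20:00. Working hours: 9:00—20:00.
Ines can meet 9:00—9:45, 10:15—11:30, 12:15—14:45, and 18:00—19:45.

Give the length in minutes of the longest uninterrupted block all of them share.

Beatriz free within 09:00–20:00: 09:00–10:45, 13:30–14:30, 19:15–19:45.
Ulrich free within 09:00–20:00: 09:00–10:30, 18:15–18:30, 18:45–19:15.
Beatriz ∩ Callum: 09:00–10:45, 19:15–19:45.
Beatriz ∩ Callum ∩ Ulrich: 09:00–10:30.
Beatriz ∩ Callum ∩ Ulrich ∩ Ines: 09:00–09:45, 10:15–10:30.
Common window lengths: 45, 15 min; longest is 45.

45 minutes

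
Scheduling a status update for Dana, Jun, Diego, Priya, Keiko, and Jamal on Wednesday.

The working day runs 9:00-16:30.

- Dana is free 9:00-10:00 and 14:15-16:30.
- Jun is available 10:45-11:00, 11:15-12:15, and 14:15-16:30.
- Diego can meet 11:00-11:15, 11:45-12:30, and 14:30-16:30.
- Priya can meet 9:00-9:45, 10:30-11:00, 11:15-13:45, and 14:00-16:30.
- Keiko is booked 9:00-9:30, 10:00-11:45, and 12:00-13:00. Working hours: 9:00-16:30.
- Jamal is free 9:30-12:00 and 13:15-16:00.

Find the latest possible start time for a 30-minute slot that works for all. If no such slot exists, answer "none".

15:30

Keiko free within 09:00–16:30: 09:30–10:00, 11:45–12:00, 13:00–16:30.
Dana ∩ Jun: 14:15–16:30.
Dana ∩ Jun ∩ Diego: 14:30–16:30.
Dana ∩ Jun ∩ Diego ∩ Priya: 14:30–16:30.
Dana ∩ Jun ∩ Diego ∩ Priya ∩ Keiko: 14:30–16:30.
Dana ∩ Jun ∩ Diego ∩ Priya ∩ Keiko ∩ Jamal: 14:30–16:00.
Windows ≥ 30 min: 14:30–16:00.
Latest start in the last window 14:30–16:00 is 16:00 − 30 min = 15:30.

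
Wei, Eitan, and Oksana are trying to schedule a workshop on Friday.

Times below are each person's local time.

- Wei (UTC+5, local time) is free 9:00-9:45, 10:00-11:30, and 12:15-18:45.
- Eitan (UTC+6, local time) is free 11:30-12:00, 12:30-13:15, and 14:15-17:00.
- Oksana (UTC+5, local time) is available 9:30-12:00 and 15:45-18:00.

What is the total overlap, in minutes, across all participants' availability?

Wei → UTC: 04:00–04:45, 05:00–06:30, 07:15–13:45.
Eitan → UTC: 05:30–06:00, 06:30–07:15, 08:15–11:00.
Oksana → UTC: 04:30–07:00, 10:45–13:00.
Wei ∩ Eitan: 05:30–06:00, 08:15–11:00.
Wei ∩ Eitan ∩ Oksana: 05:30–06:00, 10:45–11:00.
Total common minutes: 30 + 15 = 45.

45 minutes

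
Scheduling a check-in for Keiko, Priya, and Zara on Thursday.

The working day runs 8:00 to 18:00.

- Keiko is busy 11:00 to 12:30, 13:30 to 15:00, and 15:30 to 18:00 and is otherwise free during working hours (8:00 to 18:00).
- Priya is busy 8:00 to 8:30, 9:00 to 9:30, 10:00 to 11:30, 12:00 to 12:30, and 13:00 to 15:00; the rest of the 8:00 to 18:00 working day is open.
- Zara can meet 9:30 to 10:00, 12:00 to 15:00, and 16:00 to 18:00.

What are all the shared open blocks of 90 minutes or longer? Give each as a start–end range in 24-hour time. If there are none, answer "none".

Keiko free within 08:00–18:00: 08:00–11:00, 12:30–13:30, 15:00–15:30.
Priya free within 08:00–18:00: 08:30–09:00, 09:30–10:00, 11:30–12:00, 12:30–13:00, 15:00–18:00.
Keiko ∩ Priya: 08:30–09:00, 09:30–10:00, 12:30–13:00, 15:00–15:30.
Keiko ∩ Priya ∩ Zara: 09:30–10:00, 12:30–13:00.
Windows ≥ 90 min: (none).

none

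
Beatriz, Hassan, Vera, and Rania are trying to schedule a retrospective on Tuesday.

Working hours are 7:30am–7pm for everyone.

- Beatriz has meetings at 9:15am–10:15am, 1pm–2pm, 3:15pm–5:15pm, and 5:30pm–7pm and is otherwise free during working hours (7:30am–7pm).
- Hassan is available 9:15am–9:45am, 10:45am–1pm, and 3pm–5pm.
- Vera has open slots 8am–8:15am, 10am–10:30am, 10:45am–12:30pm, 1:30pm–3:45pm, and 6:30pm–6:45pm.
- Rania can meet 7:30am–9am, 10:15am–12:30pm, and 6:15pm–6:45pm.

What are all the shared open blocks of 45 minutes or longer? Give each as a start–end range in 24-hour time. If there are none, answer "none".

10:45–12:30

Beatriz free within 07:30–19:00: 07:30–09:15, 10:15–13:00, 14:00–15:15, 17:15–17:30.
Beatriz ∩ Hassan: 10:45–13:00, 15:00–15:15.
Beatriz ∩ Hassan ∩ Vera: 10:45–12:30, 15:00–15:15.
Beatriz ∩ Hassan ∩ Vera ∩ Rania: 10:45–12:30.
Windows ≥ 45 min: 10:45–12:30.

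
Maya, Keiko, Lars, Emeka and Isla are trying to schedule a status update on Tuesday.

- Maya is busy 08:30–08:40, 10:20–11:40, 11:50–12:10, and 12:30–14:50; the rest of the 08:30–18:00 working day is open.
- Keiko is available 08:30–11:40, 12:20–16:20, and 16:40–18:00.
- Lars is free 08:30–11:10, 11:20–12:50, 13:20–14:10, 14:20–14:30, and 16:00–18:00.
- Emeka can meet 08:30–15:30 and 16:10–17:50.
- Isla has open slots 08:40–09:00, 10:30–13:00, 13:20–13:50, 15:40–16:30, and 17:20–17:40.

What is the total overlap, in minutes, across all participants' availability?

Maya free within 08:30–18:00: 08:40–10:20, 11:40–11:50, 12:10–12:30, 14:50–18:00.
Maya ∩ Keiko: 08:40–10:20, 12:20–12:30, 14:50–16:20, 16:40–18:00.
Maya ∩ Keiko ∩ Lars: 08:40–10:20, 12:20–12:30, 16:00–16:20, 16:40–18:00.
Maya ∩ Keiko ∩ Lars ∩ Emeka: 08:40–10:20, 12:20–12:30, 16:10–16:20, 16:40–17:50.
Maya ∩ Keiko ∩ Lars ∩ Emeka ∩ Isla: 08:40–09:00, 12:20–12:30, 16:10–16:20, 17:20–17:40.
Total common minutes: 20 + 10 + 10 + 20 = 60.

60 minutes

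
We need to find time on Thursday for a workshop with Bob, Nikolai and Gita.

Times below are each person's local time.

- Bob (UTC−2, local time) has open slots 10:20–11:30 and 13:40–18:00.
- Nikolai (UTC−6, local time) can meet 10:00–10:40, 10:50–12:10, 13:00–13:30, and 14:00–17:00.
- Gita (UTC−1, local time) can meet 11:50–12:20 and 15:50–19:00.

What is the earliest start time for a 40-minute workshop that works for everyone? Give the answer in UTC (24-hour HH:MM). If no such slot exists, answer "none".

16:50

Bob → UTC: 12:20–13:30, 15:40–20:00.
Nikolai → UTC: 16:00–16:40, 16:50–18:10, 19:00–19:30, 20:00–23:00.
Gita → UTC: 12:50–13:20, 16:50–20:00.
Bob ∩ Nikolai: 16:00–16:40, 16:50–18:10, 19:00–19:30.
Bob ∩ Nikolai ∩ Gita: 16:50–18:10, 19:00–19:30.
Windows ≥ 40 min: 16:50–18:10.
Earliest such window starts at 16:50.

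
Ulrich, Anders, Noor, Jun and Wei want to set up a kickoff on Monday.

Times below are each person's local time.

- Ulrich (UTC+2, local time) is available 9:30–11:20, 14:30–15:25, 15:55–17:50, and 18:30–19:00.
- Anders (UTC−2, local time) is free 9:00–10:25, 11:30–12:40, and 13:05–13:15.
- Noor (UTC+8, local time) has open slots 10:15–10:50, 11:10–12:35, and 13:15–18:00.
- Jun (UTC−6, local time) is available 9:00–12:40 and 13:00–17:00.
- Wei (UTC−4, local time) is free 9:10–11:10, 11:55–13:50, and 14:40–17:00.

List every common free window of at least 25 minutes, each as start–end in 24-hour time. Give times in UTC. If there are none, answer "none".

none

Ulrich → UTC: 07:30–09:20, 12:30–13:25, 13:55–15:50, 16:30–17:00.
Anders → UTC: 11:00–12:25, 13:30–14:40, 15:05–15:15.
Noor → UTC: 02:15–02:50, 03:10–04:35, 05:15–10:00.
Jun → UTC: 15:00–18:40, 19:00–23:00.
Wei → UTC: 13:10–15:10, 15:55–17:50, 18:40–21:00.
Ulrich ∩ Anders: 13:55–14:40, 15:05–15:15.
Ulrich ∩ Anders ∩ Noor: (none).
Ulrich ∩ Anders ∩ Noor ∩ Jun: (none).
Ulrich ∩ Anders ∩ Noor ∩ Jun ∩ Wei: (none).
Windows ≥ 25 min: (none).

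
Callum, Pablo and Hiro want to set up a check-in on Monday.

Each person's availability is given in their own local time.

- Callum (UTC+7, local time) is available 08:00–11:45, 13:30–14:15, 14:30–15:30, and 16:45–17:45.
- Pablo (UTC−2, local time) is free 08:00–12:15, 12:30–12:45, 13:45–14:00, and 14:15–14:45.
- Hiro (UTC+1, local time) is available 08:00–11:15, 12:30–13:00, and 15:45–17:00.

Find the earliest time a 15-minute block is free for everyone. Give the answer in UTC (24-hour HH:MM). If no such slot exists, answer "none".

Callum → UTC: 01:00–04:45, 06:30–07:15, 07:30–08:30, 09:45–10:45.
Pablo → UTC: 10:00–14:15, 14:30–14:45, 15:45–16:00, 16:15–16:45.
Hiro → UTC: 07:00–10:15, 11:30–12:00, 14:45–16:00.
Callum ∩ Pablo: 10:00–10:45.
Callum ∩ Pablo ∩ Hiro: 10:00–10:15.
Windows ≥ 15 min: 10:00–10:15.
Earliest such window starts at 10:00.

10:00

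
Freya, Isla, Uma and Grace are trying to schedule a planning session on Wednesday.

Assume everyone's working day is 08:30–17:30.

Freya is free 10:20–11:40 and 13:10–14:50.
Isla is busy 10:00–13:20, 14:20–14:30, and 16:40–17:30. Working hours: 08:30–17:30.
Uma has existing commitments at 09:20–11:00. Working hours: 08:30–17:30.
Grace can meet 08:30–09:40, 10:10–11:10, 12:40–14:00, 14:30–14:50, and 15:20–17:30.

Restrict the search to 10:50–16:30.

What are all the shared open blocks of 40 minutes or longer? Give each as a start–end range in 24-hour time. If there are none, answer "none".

Isla free within 08:30–17:30: 08:30–10:00, 13:20–14:20, 14:30–16:40.
Uma free within 08:30–17:30: 08:30–09:20, 11:00–17:30.
Freya ∩ Isla: 13:20–14:20, 14:30–14:50.
Freya ∩ Isla ∩ Uma: 13:20–14:20, 14:30–14:50.
Freya ∩ Isla ∩ Uma ∩ Grace: 13:20–14:00, 14:30–14:50.
Restricted to 10:50–16:30: 13:20–14:00, 14:30–14:50.
Windows ≥ 40 min: 13:20–14:00.

13:20–14:00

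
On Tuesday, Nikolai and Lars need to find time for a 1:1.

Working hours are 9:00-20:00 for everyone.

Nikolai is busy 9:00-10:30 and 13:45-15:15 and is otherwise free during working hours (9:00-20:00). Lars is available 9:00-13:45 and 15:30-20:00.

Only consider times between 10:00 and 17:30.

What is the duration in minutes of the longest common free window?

195 minutes

Nikolai free within 09:00–20:00: 10:30–13:45, 15:15–20:00.
Nikolai ∩ Lars: 10:30–13:45, 15:30–20:00.
Restricted to 10:00–17:30: 10:30–13:45, 15:30–17:30.
Common window lengths: 195, 120 min; longest is 195.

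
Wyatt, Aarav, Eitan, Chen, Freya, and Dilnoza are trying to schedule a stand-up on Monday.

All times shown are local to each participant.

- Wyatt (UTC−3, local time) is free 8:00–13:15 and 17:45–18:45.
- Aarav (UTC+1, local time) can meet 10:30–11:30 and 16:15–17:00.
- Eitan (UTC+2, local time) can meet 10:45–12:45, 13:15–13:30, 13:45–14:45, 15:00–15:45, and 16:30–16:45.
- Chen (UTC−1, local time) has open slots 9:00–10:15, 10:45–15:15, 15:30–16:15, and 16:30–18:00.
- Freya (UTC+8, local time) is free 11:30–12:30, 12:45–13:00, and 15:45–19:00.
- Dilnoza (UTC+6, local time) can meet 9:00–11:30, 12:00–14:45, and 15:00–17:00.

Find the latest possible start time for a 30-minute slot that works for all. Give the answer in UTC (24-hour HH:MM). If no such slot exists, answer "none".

none

Wyatt → UTC: 11:00–16:15, 20:45–21:45.
Aarav → UTC: 09:30–10:30, 15:15–16:00.
Eitan → UTC: 08:45–10:45, 11:15–11:30, 11:45–12:45, 13:00–13:45, 14:30–14:45.
Chen → UTC: 10:00–11:15, 11:45–16:15, 16:30–17:15, 17:30–19:00.
Freya → UTC: 03:30–04:30, 04:45–05:00, 07:45–11:00.
Dilnoza → UTC: 03:00–05:30, 06:00–08:45, 09:00–11:00.
Wyatt ∩ Aarav: 15:15–16:00.
Wyatt ∩ Aarav ∩ Eitan: (none).
Wyatt ∩ Aarav ∩ Eitan ∩ Chen: (none).
Wyatt ∩ Aarav ∩ Eitan ∩ Chen ∩ Freya: (none).
Wyatt ∩ Aarav ∩ Eitan ∩ Chen ∩ Freya ∩ Dilnoza: (none).
Windows ≥ 30 min: (none).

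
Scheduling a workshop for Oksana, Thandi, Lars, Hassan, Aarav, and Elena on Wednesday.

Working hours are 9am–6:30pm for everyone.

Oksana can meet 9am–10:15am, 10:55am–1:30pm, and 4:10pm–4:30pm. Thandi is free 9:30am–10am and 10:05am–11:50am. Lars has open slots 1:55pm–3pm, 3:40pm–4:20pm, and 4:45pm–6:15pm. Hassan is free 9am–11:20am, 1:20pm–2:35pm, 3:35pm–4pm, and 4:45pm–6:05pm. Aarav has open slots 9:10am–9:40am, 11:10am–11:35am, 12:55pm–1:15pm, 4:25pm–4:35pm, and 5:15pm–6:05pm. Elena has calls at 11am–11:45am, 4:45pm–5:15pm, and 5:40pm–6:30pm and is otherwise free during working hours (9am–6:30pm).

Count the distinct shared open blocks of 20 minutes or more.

0

Elena free within 09:00–18:30: 09:00–11:00, 11:45–16:45, 17:15–17:40.
Oksana ∩ Thandi: 09:30–10:00, 10:05–10:15, 10:55–11:50.
Oksana ∩ Thandi ∩ Lars: (none).
Oksana ∩ Thandi ∩ Lars ∩ Hassan: (none).
Oksana ∩ Thandi ∩ Lars ∩ Hassan ∩ Aarav: (none).
Oksana ∩ Thandi ∩ Lars ∩ Hassan ∩ Aarav ∩ Elena: (none).
Windows ≥ 20 min: (none).
That's 0 windows.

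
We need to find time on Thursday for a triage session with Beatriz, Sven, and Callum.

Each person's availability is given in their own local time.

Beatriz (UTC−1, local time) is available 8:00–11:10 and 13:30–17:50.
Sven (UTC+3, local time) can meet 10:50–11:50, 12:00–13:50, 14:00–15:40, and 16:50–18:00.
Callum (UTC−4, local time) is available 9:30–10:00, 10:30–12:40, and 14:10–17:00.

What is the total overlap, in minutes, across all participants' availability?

30 minutes

Beatriz → UTC: 09:00–12:10, 14:30–18:50.
Sven → UTC: 07:50–08:50, 09:00–10:50, 11:00–12:40, 13:50–15:00.
Callum → UTC: 13:30–14:00, 14:30–16:40, 18:10–21:00.
Beatriz ∩ Sven: 09:00–10:50, 11:00–12:10, 14:30–15:00.
Beatriz ∩ Sven ∩ Callum: 14:30–15:00.
Total common minutes: 30.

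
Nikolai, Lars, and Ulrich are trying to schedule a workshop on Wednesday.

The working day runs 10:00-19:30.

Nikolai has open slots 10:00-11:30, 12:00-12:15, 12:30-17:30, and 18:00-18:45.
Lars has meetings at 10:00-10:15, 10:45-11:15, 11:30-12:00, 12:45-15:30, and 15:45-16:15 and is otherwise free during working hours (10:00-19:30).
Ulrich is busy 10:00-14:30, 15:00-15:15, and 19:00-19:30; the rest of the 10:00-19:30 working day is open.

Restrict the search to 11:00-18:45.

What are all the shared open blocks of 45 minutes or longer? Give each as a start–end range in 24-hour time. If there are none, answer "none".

16:15–17:30, 18:00–18:45

Lars free within 10:00–19:30: 10:15–10:45, 11:15–11:30, 12:00–12:45, 15:30–15:45, 16:15–19:30.
Ulrich free within 10:00–19:30: 14:30–15:00, 15:15–19:00.
Nikolai ∩ Lars: 10:15–10:45, 11:15–11:30, 12:00–12:15, 12:30–12:45, 15:30–15:45, 16:15–17:30, 18:00–18:45.
Nikolai ∩ Lars ∩ Ulrich: 15:30–15:45, 16:15–17:30, 18:00–18:45.
Restricted to 11:00–18:45: 15:30–15:45, 16:15–17:30, 18:00–18:45.
Windows ≥ 45 min: 16:15–17:30, 18:00–18:45.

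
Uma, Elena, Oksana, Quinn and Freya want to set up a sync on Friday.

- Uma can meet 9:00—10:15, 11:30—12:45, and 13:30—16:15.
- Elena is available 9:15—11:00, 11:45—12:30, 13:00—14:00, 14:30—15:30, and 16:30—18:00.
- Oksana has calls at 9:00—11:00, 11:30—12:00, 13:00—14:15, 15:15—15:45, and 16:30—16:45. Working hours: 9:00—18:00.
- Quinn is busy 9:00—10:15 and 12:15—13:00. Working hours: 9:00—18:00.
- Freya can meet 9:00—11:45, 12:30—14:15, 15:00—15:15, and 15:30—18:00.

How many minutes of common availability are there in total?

Oksana free within 09:00–18:00: 11:00–11:30, 12:00–13:00, 14:15–15:15, 15:45–16:30, 16:45–18:00.
Quinn free within 09:00–18:00: 10:15–12:15, 13:00–18:00.
Uma ∩ Elena: 09:15–10:15, 11:45–12:30, 13:30–14:00, 14:30–15:30.
Uma ∩ Elena ∩ Oksana: 12:00–12:30, 14:30–15:15.
Uma ∩ Elena ∩ Oksana ∩ Quinn: 12:00–12:15, 14:30–15:15.
Uma ∩ Elena ∩ Oksana ∩ Quinn ∩ Freya: 15:00–15:15.
Total common minutes: 15.

15 minutes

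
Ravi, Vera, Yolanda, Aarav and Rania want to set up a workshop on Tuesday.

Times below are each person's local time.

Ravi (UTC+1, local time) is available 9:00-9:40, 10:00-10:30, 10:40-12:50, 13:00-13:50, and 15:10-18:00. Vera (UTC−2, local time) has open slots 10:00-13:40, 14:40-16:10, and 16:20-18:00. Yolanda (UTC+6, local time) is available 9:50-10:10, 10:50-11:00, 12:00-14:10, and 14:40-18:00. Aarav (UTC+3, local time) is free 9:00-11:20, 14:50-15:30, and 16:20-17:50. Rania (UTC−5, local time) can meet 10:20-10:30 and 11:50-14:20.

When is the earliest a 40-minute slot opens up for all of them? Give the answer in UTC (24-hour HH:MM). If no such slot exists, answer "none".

none

Ravi → UTC: 08:00–08:40, 09:00–09:30, 09:40–11:50, 12:00–12:50, 14:10–17:00.
Vera → UTC: 12:00–15:40, 16:40–18:10, 18:20–20:00.
Yolanda → UTC: 03:50–04:10, 04:50–05:00, 06:00–08:10, 08:40–12:00.
Aarav → UTC: 06:00–08:20, 11:50–12:30, 13:20–14:50.
Rania → UTC: 15:20–15:30, 16:50–19:20.
Ravi ∩ Vera: 12:00–12:50, 14:10–15:40, 16:40–17:00.
Ravi ∩ Vera ∩ Yolanda: (none).
Ravi ∩ Vera ∩ Yolanda ∩ Aarav: (none).
Ravi ∩ Vera ∩ Yolanda ∩ Aarav ∩ Rania: (none).
Windows ≥ 40 min: (none).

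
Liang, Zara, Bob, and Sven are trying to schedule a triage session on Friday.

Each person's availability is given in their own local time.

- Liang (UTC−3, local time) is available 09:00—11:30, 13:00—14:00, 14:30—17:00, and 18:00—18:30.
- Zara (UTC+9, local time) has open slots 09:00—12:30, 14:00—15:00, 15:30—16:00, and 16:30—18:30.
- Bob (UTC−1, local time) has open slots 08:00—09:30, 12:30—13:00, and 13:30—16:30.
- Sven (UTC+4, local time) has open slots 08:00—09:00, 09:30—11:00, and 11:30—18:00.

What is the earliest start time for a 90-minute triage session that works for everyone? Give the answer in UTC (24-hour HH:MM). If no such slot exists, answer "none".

none

Liang → UTC: 12:00–14:30, 16:00–17:00, 17:30–20:00, 21:00–21:30.
Zara → UTC: 00:00–03:30, 05:00–06:00, 06:30–07:00, 07:30–09:30.
Bob → UTC: 09:00–10:30, 13:30–14:00, 14:30–17:30.
Sven → UTC: 04:00–05:00, 05:30–07:00, 07:30–14:00.
Liang ∩ Zara: (none).
Liang ∩ Zara ∩ Bob: (none).
Liang ∩ Zara ∩ Bob ∩ Sven: (none).
Windows ≥ 90 min: (none).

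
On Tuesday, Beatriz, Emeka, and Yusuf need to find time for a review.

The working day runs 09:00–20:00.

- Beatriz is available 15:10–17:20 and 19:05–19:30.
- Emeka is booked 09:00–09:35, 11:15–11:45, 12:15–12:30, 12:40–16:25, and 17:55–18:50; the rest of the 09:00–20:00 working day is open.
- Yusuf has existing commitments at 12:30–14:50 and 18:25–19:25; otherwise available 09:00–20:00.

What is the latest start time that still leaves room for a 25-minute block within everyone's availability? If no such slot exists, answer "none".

Emeka free within 09:00–20:00: 09:35–11:15, 11:45–12:15, 12:30–12:40, 16:25–17:55, 18:50–20:00.
Yusuf free within 09:00–20:00: 09:00–12:30, 14:50–18:25, 19:25–20:00.
Beatriz ∩ Emeka: 16:25–17:20, 19:05–19:30.
Beatriz ∩ Emeka ∩ Yusuf: 16:25–17:20, 19:25–19:30.
Windows ≥ 25 min: 16:25–17:20.
Latest start in the last window 16:25–17:20 is 17:20 − 25 min = 16:55.

16:55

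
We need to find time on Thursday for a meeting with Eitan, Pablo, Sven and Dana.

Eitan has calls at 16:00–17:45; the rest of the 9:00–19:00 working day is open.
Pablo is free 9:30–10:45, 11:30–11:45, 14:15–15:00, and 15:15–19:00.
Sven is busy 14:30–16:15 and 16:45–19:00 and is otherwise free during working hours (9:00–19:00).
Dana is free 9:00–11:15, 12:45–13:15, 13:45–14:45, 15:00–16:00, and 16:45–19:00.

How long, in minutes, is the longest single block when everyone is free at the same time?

Eitan free within 09:00–19:00: 09:00–16:00, 17:45–19:00.
Sven free within 09:00–19:00: 09:00–14:30, 16:15–16:45.
Eitan ∩ Pablo: 09:30–10:45, 11:30–11:45, 14:15–15:00, 15:15–16:00, 17:45–19:00.
Eitan ∩ Pablo ∩ Sven: 09:30–10:45, 11:30–11:45, 14:15–14:30.
Eitan ∩ Pablo ∩ Sven ∩ Dana: 09:30–10:45, 14:15–14:30.
Common window lengths: 75, 15 min; longest is 75.

75 minutes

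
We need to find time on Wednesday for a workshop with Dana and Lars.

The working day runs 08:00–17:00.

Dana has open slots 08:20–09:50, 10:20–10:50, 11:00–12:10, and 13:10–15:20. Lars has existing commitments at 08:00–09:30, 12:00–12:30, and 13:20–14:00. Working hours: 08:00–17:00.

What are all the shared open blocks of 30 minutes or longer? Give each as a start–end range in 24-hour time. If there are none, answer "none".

Lars free within 08:00–17:00: 09:30–12:00, 12:30–13:20, 14:00–17:00.
Dana ∩ Lars: 09:30–09:50, 10:20–10:50, 11:00–12:00, 13:10–13:20, 14:00–15:20.
Windows ≥ 30 min: 10:20–10:50, 11:00–12:00, 14:00–15:20.

10:20–10:50, 11:00–12:00, 14:00–15:20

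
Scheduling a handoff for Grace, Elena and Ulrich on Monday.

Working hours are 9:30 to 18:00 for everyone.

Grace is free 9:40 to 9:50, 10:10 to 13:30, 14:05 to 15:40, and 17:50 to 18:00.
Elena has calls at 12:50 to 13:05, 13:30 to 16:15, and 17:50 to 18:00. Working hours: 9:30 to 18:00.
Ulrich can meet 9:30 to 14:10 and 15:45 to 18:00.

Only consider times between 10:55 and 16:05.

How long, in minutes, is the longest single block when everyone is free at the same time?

Elena free within 09:30–18:00: 09:30–12:50, 13:05–13:30, 16:15–17:50.
Grace ∩ Elena: 09:40–09:50, 10:10–12:50, 13:05–13:30.
Grace ∩ Elena ∩ Ulrich: 09:40–09:50, 10:10–12:50, 13:05–13:30.
Restricted to 10:55–16:05: 10:55–12:50, 13:05–13:30.
Common window lengths: 115, 25 min; longest is 115.

115 minutes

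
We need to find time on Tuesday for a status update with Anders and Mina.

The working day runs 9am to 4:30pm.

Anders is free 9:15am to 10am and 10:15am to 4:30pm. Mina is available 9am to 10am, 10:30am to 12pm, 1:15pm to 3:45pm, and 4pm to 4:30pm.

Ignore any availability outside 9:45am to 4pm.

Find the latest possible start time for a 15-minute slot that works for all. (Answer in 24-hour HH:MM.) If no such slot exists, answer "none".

15:30

Anders ∩ Mina: 09:15–10:00, 10:30–12:00, 13:15–15:45, 16:00–16:30.
Restricted to 09:45–16:00: 09:45–10:00, 10:30–12:00, 13:15–15:45.
Windows ≥ 15 min: 09:45–10:00, 10:30–12:00, 13:15–15:45.
Latest start in the last window 13:15–15:45 is 15:45 − 15 min = 15:30.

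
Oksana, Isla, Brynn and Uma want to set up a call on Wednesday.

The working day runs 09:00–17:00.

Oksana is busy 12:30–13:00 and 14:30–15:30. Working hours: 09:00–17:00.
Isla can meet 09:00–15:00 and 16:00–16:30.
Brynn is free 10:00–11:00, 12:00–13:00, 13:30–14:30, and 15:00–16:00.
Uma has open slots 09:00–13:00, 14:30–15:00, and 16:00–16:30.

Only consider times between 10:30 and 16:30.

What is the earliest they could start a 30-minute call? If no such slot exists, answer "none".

10:30

Oksana free within 09:00–17:00: 09:00–12:30, 13:00–14:30, 15:30–17:00.
Oksana ∩ Isla: 09:00–12:30, 13:00–14:30, 16:00–16:30.
Oksana ∩ Isla ∩ Brynn: 10:00–11:00, 12:00–12:30, 13:30–14:30.
Oksana ∩ Isla ∩ Brynn ∩ Uma: 10:00–11:00, 12:00–12:30.
Restricted to 10:30–16:30: 10:30–11:00, 12:00–12:30.
Windows ≥ 30 min: 10:30–11:00, 12:00–12:30.
Earliest such window starts at 10:30.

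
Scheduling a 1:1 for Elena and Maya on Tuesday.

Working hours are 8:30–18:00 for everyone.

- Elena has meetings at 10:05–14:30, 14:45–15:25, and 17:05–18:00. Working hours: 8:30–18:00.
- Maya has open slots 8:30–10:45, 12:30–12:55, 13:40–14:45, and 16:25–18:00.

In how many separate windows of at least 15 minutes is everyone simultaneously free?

3

Elena free within 08:30–18:00: 08:30–10:05, 14:30–14:45, 15:25–17:05.
Elena ∩ Maya: 08:30–10:05, 14:30–14:45, 16:25–17:05.
Windows ≥ 15 min: 08:30–10:05, 14:30–14:45, 16:25–17:05.
That's 3 windows.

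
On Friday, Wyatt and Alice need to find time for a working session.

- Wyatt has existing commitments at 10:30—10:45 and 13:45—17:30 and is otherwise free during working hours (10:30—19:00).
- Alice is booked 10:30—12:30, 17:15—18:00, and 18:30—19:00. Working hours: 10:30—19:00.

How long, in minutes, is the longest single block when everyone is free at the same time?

75 minutes

Wyatt free within 10:30–19:00: 10:45–13:45, 17:30–19:00.
Alice free within 10:30–19:00: 12:30–17:15, 18:00–18:30.
Wyatt ∩ Alice: 12:30–13:45, 18:00–18:30.
Common window lengths: 75, 30 min; longest is 75.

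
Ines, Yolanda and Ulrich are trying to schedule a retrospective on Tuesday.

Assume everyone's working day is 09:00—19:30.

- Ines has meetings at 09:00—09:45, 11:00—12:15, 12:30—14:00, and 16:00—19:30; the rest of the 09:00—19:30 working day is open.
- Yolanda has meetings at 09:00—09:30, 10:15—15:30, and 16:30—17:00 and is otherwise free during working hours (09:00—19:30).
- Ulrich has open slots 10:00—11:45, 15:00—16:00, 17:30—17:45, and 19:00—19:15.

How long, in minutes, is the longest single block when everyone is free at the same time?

Ines free within 09:00–19:30: 09:45–11:00, 12:15–12:30, 14:00–16:00.
Yolanda free within 09:00–19:30: 09:30–10:15, 15:30–16:30, 17:00–19:30.
Ines ∩ Yolanda: 09:45–10:15, 15:30–16:00.
Ines ∩ Yolanda ∩ Ulrich: 10:00–10:15, 15:30–16:00.
Common window lengths: 15, 30 min; longest is 30.

30 minutes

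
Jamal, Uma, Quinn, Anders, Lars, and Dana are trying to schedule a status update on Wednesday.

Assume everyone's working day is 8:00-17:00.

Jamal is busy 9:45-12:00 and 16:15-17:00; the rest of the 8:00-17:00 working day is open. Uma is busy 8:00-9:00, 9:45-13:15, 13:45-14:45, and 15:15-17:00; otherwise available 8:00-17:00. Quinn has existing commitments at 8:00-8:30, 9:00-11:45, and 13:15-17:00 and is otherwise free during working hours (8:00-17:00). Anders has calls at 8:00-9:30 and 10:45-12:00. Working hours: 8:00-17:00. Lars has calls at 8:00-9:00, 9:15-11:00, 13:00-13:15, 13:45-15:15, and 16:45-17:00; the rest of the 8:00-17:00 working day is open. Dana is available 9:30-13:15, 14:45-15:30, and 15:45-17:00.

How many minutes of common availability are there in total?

Jamal free within 08:00–17:00: 08:00–09:45, 12:00–16:15.
Uma free within 08:00–17:00: 09:00–09:45, 13:15–13:45, 14:45–15:15.
Quinn free within 08:00–17:00: 08:30–09:00, 11:45–13:15.
Anders free within 08:00–17:00: 09:30–10:45, 12:00–17:00.
Lars free within 08:00–17:00: 09:00–09:15, 11:00–13:00, 13:15–13:45, 15:15–16:45.
Jamal ∩ Uma: 09:00–09:45, 13:15–13:45, 14:45–15:15.
Jamal ∩ Uma ∩ Quinn: (none).
Jamal ∩ Uma ∩ Quinn ∩ Anders: (none).
Jamal ∩ Uma ∩ Quinn ∩ Anders ∩ Lars: (none).
Jamal ∩ Uma ∩ Quinn ∩ Anders ∩ Lars ∩ Dana: (none).
Total common minutes: 0.

0 minutes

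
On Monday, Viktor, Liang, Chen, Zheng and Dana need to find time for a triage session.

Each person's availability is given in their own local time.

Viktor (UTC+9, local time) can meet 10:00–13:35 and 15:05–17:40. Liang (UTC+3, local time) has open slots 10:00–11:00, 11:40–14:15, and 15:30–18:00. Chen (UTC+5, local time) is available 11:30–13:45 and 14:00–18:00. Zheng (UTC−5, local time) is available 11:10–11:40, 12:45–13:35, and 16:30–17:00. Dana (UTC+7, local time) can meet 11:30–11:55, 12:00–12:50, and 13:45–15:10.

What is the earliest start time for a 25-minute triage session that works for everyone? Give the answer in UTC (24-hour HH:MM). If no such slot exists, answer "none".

Viktor → UTC: 01:00–04:35, 06:05–08:40.
Liang → UTC: 07:00–08:00, 08:40–11:15, 12:30–15:00.
Chen → UTC: 06:30–08:45, 09:00–13:00.
Zheng → UTC: 16:10–16:40, 17:45–18:35, 21:30–22:00.
Dana → UTC: 04:30–04:55, 05:00–05:50, 06:45–08:10.
Viktor ∩ Liang: 07:00–08:00.
Viktor ∩ Liang ∩ Chen: 07:00–08:00.
Viktor ∩ Liang ∩ Chen ∩ Zheng: (none).
Viktor ∩ Liang ∩ Chen ∩ Zheng ∩ Dana: (none).
Windows ≥ 25 min: (none).

none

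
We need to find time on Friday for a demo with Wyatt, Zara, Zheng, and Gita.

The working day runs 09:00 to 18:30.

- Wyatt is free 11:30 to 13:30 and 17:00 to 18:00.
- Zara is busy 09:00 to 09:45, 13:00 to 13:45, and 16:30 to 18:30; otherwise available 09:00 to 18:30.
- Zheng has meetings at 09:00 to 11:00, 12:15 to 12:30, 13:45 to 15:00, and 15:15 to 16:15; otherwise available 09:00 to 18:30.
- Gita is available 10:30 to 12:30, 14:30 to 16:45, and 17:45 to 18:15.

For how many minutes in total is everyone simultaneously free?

45 minutes

Zara free within 09:00–18:30: 09:45–13:00, 13:45–16:30.
Zheng free within 09:00–18:30: 11:00–12:15, 12:30–13:45, 15:00–15:15, 16:15–18:30.
Wyatt ∩ Zara: 11:30–13:00.
Wyatt ∩ Zara ∩ Zheng: 11:30–12:15, 12:30–13:00.
Wyatt ∩ Zara ∩ Zheng ∩ Gita: 11:30–12:15.
Total common minutes: 45.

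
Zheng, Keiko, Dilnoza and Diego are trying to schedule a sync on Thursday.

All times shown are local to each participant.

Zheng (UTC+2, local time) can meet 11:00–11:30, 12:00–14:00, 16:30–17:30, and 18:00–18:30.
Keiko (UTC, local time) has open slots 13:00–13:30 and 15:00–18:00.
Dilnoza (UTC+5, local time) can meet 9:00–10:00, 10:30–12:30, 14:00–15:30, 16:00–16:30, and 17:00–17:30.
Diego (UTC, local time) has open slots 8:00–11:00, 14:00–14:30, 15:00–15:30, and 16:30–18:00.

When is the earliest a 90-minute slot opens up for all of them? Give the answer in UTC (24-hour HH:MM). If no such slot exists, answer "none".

none

Zheng → UTC: 09:00–09:30, 10:00–12:00, 14:30–15:30, 16:00–16:30.
Keiko → UTC: 13:00–13:30, 15:00–18:00.
Dilnoza → UTC: 04:00–05:00, 05:30–07:30, 09:00–10:30, 11:00–11:30, 12:00–12:30.
Diego → UTC: 08:00–11:00, 14:00–14:30, 15:00–15:30, 16:30–18:00.
Zheng ∩ Keiko: 15:00–15:30, 16:00–16:30.
Zheng ∩ Keiko ∩ Dilnoza: (none).
Zheng ∩ Keiko ∩ Dilnoza ∩ Diego: (none).
Windows ≥ 90 min: (none).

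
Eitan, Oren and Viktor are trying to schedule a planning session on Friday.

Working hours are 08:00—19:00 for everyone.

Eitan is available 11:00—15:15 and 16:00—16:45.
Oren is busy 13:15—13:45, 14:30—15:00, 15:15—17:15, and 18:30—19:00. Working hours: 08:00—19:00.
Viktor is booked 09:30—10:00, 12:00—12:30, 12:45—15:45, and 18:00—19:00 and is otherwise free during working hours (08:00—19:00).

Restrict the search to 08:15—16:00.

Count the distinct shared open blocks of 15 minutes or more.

Oren free within 08:00–19:00: 08:00–13:15, 13:45–14:30, 15:00–15:15, 17:15–18:30.
Viktor free within 08:00–19:00: 08:00–09:30, 10:00–12:00, 12:30–12:45, 15:45–18:00.
Eitan ∩ Oren: 11:00–13:15, 13:45–14:30, 15:00–15:15.
Eitan ∩ Oren ∩ Viktor: 11:00–12:00, 12:30–12:45.
Restricted to 08:15–16:00: 11:00–12:00, 12:30–12:45.
Windows ≥ 15 min: 11:00–12:00, 12:30–12:45.
That's 2 windows.

2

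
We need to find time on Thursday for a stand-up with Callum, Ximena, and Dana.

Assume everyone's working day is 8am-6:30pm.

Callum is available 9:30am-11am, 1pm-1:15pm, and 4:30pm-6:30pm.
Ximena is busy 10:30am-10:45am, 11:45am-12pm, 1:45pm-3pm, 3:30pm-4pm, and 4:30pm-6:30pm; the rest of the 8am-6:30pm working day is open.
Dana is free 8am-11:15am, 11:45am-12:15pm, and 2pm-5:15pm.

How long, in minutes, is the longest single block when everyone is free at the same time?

60 minutes

Ximena free within 08:00–18:30: 08:00–10:30, 10:45–11:45, 12:00–13:45, 15:00–15:30, 16:00–16:30.
Callum ∩ Ximena: 09:30–10:30, 10:45–11:00, 13:00–13:15.
Callum ∩ Ximena ∩ Dana: 09:30–10:30, 10:45–11:00.
Common window lengths: 60, 15 min; longest is 60.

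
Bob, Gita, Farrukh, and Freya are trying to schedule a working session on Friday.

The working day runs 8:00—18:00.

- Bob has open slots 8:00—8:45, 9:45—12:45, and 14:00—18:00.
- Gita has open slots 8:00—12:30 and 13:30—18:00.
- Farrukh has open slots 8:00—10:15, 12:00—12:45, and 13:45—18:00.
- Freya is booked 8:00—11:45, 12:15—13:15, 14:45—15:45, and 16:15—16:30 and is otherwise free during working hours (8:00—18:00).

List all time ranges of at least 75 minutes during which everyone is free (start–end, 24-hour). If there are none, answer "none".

Freya free within 08:00–18:00: 11:45–12:15, 13:15–14:45, 15:45–16:15, 16:30–18:00.
Bob ∩ Gita: 08:00–08:45, 09:45–12:30, 14:00–18:00.
Bob ∩ Gita ∩ Farrukh: 08:00–08:45, 09:45–10:15, 12:00–12:30, 14:00–18:00.
Bob ∩ Gita ∩ Farrukh ∩ Freya: 12:00–12:15, 14:00–14:45, 15:45–16:15, 16:30–18:00.
Windows ≥ 75 min: 16:30–18:00.

16:30–18:00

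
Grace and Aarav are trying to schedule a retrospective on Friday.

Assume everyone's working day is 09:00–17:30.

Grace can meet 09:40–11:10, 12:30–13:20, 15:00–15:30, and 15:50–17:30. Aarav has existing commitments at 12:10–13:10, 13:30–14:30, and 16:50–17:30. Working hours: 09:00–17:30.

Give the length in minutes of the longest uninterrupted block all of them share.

90 minutes

Aarav free within 09:00–17:30: 09:00–12:10, 13:10–13:30, 14:30–16:50.
Grace ∩ Aarav: 09:40–11:10, 13:10–13:20, 15:00–15:30, 15:50–16:50.
Common window lengths: 90, 10, 30, 60 min; longest is 90.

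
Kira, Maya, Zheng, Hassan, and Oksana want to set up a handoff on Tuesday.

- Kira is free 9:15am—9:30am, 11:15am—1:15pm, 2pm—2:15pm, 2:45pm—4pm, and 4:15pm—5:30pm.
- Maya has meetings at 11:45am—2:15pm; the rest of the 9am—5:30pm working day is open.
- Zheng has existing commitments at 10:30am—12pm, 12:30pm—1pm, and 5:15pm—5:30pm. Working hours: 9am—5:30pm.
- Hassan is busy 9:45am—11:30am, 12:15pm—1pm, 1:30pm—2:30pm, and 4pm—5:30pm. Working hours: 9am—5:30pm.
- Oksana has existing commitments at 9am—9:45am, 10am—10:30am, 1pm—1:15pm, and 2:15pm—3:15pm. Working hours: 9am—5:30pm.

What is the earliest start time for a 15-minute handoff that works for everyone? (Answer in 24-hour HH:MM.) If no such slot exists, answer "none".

Maya free within 09:00–17:30: 09:00–11:45, 14:15–17:30.
Zheng free within 09:00–17:30: 09:00–10:30, 12:00–12:30, 13:00–17:15.
Hassan free within 09:00–17:30: 09:00–09:45, 11:30–12:15, 13:00–13:30, 14:30–16:00.
Oksana free within 09:00–17:30: 09:45–10:00, 10:30–13:00, 13:15–14:15, 15:15–17:30.
Kira ∩ Maya: 09:15–09:30, 11:15–11:45, 14:45–16:00, 16:15–17:30.
Kira ∩ Maya ∩ Zheng: 09:15–09:30, 14:45–16:00, 16:15–17:15.
Kira ∩ Maya ∩ Zheng ∩ Hassan: 09:15–09:30, 14:45–16:00.
Kira ∩ Maya ∩ Zheng ∩ Hassan ∩ Oksana: 15:15–16:00.
Windows ≥ 15 min: 15:15–16:00.
Earliest such window starts at 15:15.

15:15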